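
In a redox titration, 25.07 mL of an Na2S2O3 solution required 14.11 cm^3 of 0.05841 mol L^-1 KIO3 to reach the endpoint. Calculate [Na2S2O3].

n(KIO3) = 0.05841 x 0.01411 = 0.0008242 mol.
From the balanced equation, 1 mol KIO3 reacts with 6 mol Na2S2O3, so n(Na2S2O3) = 0.0008242 x 6/1 = 0.004945 mol.
[Na2S2O3] = 0.004945 / 0.02507 L = 0.197 M.

0.197 M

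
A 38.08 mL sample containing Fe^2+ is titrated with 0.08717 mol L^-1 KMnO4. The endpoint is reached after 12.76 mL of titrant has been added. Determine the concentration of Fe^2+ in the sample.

n(KMnO4) = 0.08717 x 0.01276 = 0.001112 mol.
From the balanced equation, 1 mol KMnO4 reacts with 5 mol Fe^2+, so n(Fe^2+) = 0.001112 x 5/1 = 0.005561 mol.
[Fe^2+] = 0.005561 / 0.03808 L = 0.146 M.

0.146 M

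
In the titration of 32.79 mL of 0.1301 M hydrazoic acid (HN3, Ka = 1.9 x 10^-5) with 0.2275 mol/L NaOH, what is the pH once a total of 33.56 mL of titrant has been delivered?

12.71

n(acid) = 0.1301 x 0.03279 = 0.004266 mol; n(NaOH) added = 0.2275 x 0.03356 = 0.007635 mol.
Base is in excess by 0.007635 - 0.004266 = 0.003369 mol in a total volume of 0.06635 L.
[OH^-] = 0.003369/0.06635 = 0.05077 M, so pOH = 1.29 and pH = 14.00 - 1.29 = 12.71.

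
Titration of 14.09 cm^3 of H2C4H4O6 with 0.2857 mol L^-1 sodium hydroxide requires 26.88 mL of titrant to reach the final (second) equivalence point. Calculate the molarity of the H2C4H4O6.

n(NaOH) = 0.2857 x 0.02688 = 0.007680 mol.
At the final (second) equivalence point, 2 mol OH^- react per mol H2C4H4O6, so n(H2C4H4O6) = 0.007680 / 2 = 0.003840 mol.
[H2C4H4O6] = 0.003840 / 0.01409 L = 0.273 M.

0.273 M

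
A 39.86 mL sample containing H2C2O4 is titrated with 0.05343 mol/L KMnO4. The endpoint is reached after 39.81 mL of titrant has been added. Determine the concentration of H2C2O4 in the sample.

0.133 M

n(KMnO4) = 0.05343 x 0.03981 = 0.002127 mol.
From the balanced equation, 2 mol KMnO4 reacts with 5 mol H2C2O4, so n(H2C2O4) = 0.002127 x 5/2 = 0.005318 mol.
[H2C2O4] = 0.005318 / 0.03986 L = 0.133 M.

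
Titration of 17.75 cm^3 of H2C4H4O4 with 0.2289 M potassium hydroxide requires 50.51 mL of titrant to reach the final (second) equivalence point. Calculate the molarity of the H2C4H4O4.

n(KOH) = 0.2289 x 0.05051 = 0.01156 mol.
At the final (second) equivalence point, 2 mol OH^- react per mol H2C4H4O4, so n(H2C4H4O4) = 0.01156 / 2 = 0.005781 mol.
[H2C4H4O4] = 0.005781 / 0.01775 L = 0.326 M.

0.326 M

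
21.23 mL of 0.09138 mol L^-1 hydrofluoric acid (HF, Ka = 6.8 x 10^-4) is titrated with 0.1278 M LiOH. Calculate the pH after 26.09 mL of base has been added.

n(acid) = 0.09138 x 0.02123 = 0.001940 mol; n(LiOH) added = 0.1278 x 0.02609 = 0.003334 mol.
Base is in excess by 0.003334 - 0.001940 = 0.001394 mol in a total volume of 0.04732 L.
[OH^-] = 0.001394/0.04732 = 0.02947 M, so pOH = 1.53 and pH = 14.00 - 1.53 = 12.47.

12.47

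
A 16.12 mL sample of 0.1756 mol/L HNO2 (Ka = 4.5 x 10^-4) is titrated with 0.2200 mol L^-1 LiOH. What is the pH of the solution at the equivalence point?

8.17

n(HNO2) = 0.1756 x 0.01612 = 0.002831 mol; V(LiOH) at equivalence = 0.002831/0.2200 = 0.01287 L.
At equivalence all the acid is converted to NO2-; total volume = 0.01612 + 0.01287 = 0.02899 L, so [NO2-] = 0.002831/0.02899 = 0.09765 M.
Kb = Kw/Ka = 1.0e-14 / 4.5 x 10^-4 = 2.22e-11.
[OH^-] = sqrt(Kb x [NO2-]) = sqrt(2.22e-11 x 0.09765) = 1.47e-6 M.
pOH = 5.83, so pH = 14.00 - 5.83 = 8.17.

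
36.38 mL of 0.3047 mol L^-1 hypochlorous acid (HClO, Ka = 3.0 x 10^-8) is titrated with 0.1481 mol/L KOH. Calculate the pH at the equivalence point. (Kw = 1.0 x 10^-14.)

10.26

n(HClO) = 0.3047 x 0.03638 = 0.01108 mol; V(KOH) at equivalence = 0.01108/0.1481 = 0.07485 L.
At equivalence all the acid is converted to ClO-; total volume = 0.03638 + 0.07485 = 0.1112 L, so [ClO-] = 0.01108/0.1112 = 0.09966 M.
Kb = Kw/Ka = 1.0e-14 / 3.0 x 10^-8 = 3.33e-7.
[OH^-] = sqrt(Kb x [ClO-]) = sqrt(3.33e-7 x 0.09966) = 0.000182 M.
pOH = 3.74, so pH = 14.00 - 3.74 = 10.26.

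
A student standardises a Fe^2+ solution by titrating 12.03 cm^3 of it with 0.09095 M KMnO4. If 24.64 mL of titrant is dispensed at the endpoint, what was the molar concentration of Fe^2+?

0.931 M

n(KMnO4) = 0.09095 x 0.02464 = 0.002241 mol.
From the balanced equation, 1 mol KMnO4 reacts with 5 mol Fe^2+, so n(Fe^2+) = 0.002241 x 5/1 = 0.01121 mol.
[Fe^2+] = 0.01121 / 0.01203 L = 0.931 M.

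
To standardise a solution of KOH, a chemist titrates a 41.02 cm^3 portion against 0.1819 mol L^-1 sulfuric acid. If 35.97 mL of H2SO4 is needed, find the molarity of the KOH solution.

n(H2SO4) delivered = 0.1819 x 0.03597 = 0.006543 mol.
The reaction is 2 KOH + 1 H2SO4, so n(KOH) = 0.006543 x 2/1 = 0.01309 mol.
[KOH] = 0.01309 mol / 0.04102 L = 0.319 M.

0.319 M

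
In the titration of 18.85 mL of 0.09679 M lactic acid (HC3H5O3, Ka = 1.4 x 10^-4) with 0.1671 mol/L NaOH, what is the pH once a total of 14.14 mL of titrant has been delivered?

n(acid) = 0.09679 x 0.01885 = 0.001824 mol; n(NaOH) added = 0.1671 x 0.01414 = 0.002363 mol.
Base is in excess by 0.002363 - 0.001824 = 0.0005383 mol in a total volume of 0.03299 L.
[OH^-] = 0.0005383/0.03299 = 0.01632 M, so pOH = 1.79 and pH = 14.00 - 1.79 = 12.21.

12.21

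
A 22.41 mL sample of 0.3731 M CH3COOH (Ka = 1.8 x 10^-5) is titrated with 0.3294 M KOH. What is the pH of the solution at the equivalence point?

8.99

n(CH3COOH) = 0.3731 x 0.02241 = 0.008361 mol; V(KOH) at equivalence = 0.008361/0.3294 = 0.02538 L.
At equivalence all the acid is converted to CH3COO-; total volume = 0.02241 + 0.02538 = 0.04779 L, so [CH3COO-] = 0.008361/0.04779 = 0.1749 M.
Kb = Kw/Ka = 1.0e-14 / 1.8 x 10^-5 = 5.56e-10.
[OH^-] = sqrt(Kb x [CH3COO-]) = sqrt(5.56e-10 x 0.1749) = 9.86e-6 M.
pOH = 5.01, so pH = 14.00 - 5.01 = 8.99.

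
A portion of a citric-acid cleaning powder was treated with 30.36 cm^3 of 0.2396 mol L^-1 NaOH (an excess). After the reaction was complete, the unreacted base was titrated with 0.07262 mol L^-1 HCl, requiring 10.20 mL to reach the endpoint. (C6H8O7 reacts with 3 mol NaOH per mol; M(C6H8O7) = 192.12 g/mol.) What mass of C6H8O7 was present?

0.418 g

Total n(NaOH) added = 0.2396 x 0.03036 = 0.007274 mol.
n(HCl) used = 0.07262 x 0.01020 = 0.0007407 mol, which equals the excess n(NaOH).
So n(NaOH) consumed by the sample = 0.007274 - 0.0007407 = 0.006534 mol.
n(C6H8O7) = 0.006534 / 3 = 0.002178 mol.
mass = 0.002178 mol x 192.12 g/mol = 0.418 g.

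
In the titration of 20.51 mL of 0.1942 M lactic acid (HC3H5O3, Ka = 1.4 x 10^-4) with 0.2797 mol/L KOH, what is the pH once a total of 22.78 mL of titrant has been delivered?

n(acid) = 0.1942 x 0.02051 = 0.003983 mol; n(KOH) added = 0.2797 x 0.02278 = 0.006372 mol.
Base is in excess by 0.006372 - 0.003983 = 0.002389 mol in a total volume of 0.04329 L.
[OH^-] = 0.002389/0.04329 = 0.05517 M, so pOH = 1.26 and pH = 14.00 - 1.26 = 12.74.

12.74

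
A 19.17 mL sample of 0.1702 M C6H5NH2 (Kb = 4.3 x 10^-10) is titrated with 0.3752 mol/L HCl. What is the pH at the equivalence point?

n(C6H5NH2) = 0.1702 x 0.01917 = 0.003263 mol; V(HCl) at equivalence = 0.003263/0.3752 = 0.008696 L.
At equivalence the base is fully converted to C6H5NH3+; total volume = 0.02787 L, so [C6H5NH3+] = 0.003263/0.02787 = 0.1171 M.
Ka(C6H5NH3+) = Kw/Kb = 1.0e-14 / 4.3 x 10^-10 = 2.33e-5.
[H^+] = sqrt(Ka x [C6H5NH3+]) = sqrt(2.33e-5 x 0.1171) = 0.00165 M.
pH = -log(0.00165) = 2.78.

2.78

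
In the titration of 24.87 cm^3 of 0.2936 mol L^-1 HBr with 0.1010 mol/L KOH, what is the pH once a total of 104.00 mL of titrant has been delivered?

n(acid) = 0.2936 x 0.02487 = 0.007302 mol; n(KOH) added = 0.1010 x 0.1040 = 0.01050 mol.
Base is in excess by 0.01050 - 0.007302 = 0.003202 mol in a total volume of 0.1289 L.
[OH^-] = 0.003202/0.1289 = 0.02485 M, so pOH = 1.60 and pH = 14.00 - 1.60 = 12.40.

12.40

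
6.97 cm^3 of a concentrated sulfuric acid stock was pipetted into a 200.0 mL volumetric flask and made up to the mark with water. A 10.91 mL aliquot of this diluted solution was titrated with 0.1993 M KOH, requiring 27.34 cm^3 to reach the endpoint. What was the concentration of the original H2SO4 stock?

7.17 M

n(KOH) = 0.1993 x 0.02734 = 0.005449 mol.
n(H2SO4) in the aliquot = 0.005449 x 1/2 = 0.002724 mol.
[diluted H2SO4] = 0.002724 / 0.01091 = 0.2497 M.
Dilution factor = 200.0/6.970 = 28.69, so [stock] = 0.2497 x 28.69 = 7.17 M.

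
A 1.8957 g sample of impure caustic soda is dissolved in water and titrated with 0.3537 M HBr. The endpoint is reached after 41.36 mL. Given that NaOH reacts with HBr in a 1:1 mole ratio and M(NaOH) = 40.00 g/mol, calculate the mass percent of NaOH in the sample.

n(HBr) = 0.3537 x 0.04136 = 0.01463 mol.
n(NaOH) = 0.01463 / 1 = 0.01463 mol.
mass of NaOH = 0.01463 x 40.00 = 0.5852 g.
% purity = 0.5852 / 1.8957 x 100 = 30.9%.

30.9%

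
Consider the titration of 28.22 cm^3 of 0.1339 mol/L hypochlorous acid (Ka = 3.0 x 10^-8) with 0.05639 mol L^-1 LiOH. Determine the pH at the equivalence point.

n(HClO) = 0.1339 x 0.02822 = 0.003779 mol; V(LiOH) at equivalence = 0.003779/0.05639 = 0.06701 L.
At equivalence all the acid is converted to ClO-; total volume = 0.02822 + 0.06701 = 0.09523 L, so [ClO-] = 0.003779/0.09523 = 0.03968 M.
Kb = Kw/Ka = 1.0e-14 / 3.0 x 10^-8 = 3.33e-7.
[OH^-] = sqrt(Kb x [ClO-]) = sqrt(3.33e-7 x 0.03968) = 0.000115 M.
pOH = 3.94, so pH = 14.00 - 3.94 = 10.06.

10.06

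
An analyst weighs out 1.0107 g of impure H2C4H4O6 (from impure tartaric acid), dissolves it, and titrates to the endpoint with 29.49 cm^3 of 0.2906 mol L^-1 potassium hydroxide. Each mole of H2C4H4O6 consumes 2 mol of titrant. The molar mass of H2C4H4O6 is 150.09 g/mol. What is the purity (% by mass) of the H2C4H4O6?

63.6%

n(KOH) = 0.2906 x 0.02949 = 0.008570 mol.
n(H2C4H4O6) = 0.008570 / 2 = 0.004285 mol.
mass of H2C4H4O6 = 0.004285 x 150.09 = 0.6431 g.
% purity = 0.6431 / 1.0107 x 100 = 63.6%.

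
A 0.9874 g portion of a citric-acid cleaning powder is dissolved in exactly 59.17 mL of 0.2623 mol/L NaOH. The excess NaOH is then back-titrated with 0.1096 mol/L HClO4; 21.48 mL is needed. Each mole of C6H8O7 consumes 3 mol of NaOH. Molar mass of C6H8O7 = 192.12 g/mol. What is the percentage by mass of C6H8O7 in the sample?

85.4%

Total n(NaOH) added = 0.2623 x 0.05917 = 0.01552 mol.
n(HClO4) used = 0.1096 x 0.02148 = 0.002354 mol, which equals the excess n(NaOH).
So n(NaOH) consumed by the sample = 0.01552 - 0.002354 = 0.01317 mol.
n(C6H8O7) = 0.01317 / 3 = 0.004389 mol.
mass C6H8O7 = 0.004389 x 192.12 = 0.8432 g, so %C6H8O7 = 0.8432/0.9874 x 100 = 85.4%.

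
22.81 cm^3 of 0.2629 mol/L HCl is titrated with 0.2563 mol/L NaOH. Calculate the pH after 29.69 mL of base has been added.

n(acid) = 0.2629 x 0.02281 = 0.005997 mol; n(NaOH) added = 0.2563 x 0.02969 = 0.007610 mol.
Base is in excess by 0.007610 - 0.005997 = 0.001613 mol in a total volume of 0.05250 L.
[OH^-] = 0.001613/0.05250 = 0.03072 M, so pOH = 1.51 and pH = 14.00 - 1.51 = 12.49.

12.49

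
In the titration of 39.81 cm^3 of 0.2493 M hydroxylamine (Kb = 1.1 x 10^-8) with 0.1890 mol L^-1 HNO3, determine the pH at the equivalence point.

3.50

n(NH2OH) = 0.2493 x 0.03981 = 0.009925 mol; V(HNO3) at equivalence = 0.009925/0.1890 = 0.05251 L.
At equivalence the base is fully converted to NH3OH+; total volume = 0.09232 L, so [NH3OH+] = 0.009925/0.09232 = 0.1075 M.
Ka(NH3OH+) = Kw/Kb = 1.0e-14 / 1.1 x 10^-8 = 9.09e-7.
[H^+] = sqrt(Ka x [NH3OH+]) = sqrt(9.09e-7 x 0.1075) = 0.000313 M.
pH = -log(0.000313) = 3.50.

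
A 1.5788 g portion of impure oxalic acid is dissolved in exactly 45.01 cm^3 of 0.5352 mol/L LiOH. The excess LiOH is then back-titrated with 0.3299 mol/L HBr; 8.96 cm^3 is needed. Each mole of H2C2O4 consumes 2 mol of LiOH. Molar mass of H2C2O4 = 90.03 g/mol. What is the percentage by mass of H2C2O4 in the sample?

60.3%

Total n(LiOH) added = 0.5352 x 0.04501 = 0.02409 mol.
n(HBr) used = 0.3299 x 0.008960 = 0.002956 mol, which equals the excess n(LiOH).
So n(LiOH) consumed by the sample = 0.02409 - 0.002956 = 0.02113 mol.
n(H2C2O4) = 0.02113 / 2 = 0.01057 mol.
mass H2C2O4 = 0.01057 x 90.03 = 0.9513 g, so %H2C2O4 = 0.9513/1.5788 x 100 = 60.3%.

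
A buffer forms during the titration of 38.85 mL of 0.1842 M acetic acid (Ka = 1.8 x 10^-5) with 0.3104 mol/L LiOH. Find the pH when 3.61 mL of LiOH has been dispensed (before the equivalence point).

Initial n(CH3COOH) = 0.1842 x 0.03885 = 0.007156 mol.
n(LiOH) added = 0.3104 x 0.003610 = 0.001121 mol, converting that many moles of CH3COOH to CH3COO-.
Remaining n(CH3COOH) = 0.006036 mol; n(CH3COO-) = 0.001121 mol.
By Henderson-Hasselbalch, pH = pKa + log([A^-]/[HA]) = 4.74 + log(0.001121/0.006036) = 4.74 + (-0.73) = 4.01.

4.01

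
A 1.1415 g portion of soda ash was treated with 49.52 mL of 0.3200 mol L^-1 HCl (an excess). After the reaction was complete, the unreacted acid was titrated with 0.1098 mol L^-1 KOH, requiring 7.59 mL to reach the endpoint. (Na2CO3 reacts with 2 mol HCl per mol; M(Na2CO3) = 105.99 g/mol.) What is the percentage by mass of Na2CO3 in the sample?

69.7%

Total n(HCl) added = 0.3200 x 0.04952 = 0.01585 mol.
n(KOH) used = 0.1098 x 0.007590 = 0.0008334 mol, which equals the excess n(HCl).
So n(HCl) consumed by the sample = 0.01585 - 0.0008334 = 0.01501 mol.
n(Na2CO3) = 0.01501 / 2 = 0.007507 mol.
mass Na2CO3 = 0.007507 x 105.99 = 0.7956 g, so %Na2CO3 = 0.7956/1.1415 x 100 = 69.7%.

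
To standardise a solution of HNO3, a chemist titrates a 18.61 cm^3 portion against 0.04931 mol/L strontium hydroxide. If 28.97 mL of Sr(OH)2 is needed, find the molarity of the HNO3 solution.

n(Sr(OH)2) delivered = 0.04931 x 0.02897 = 0.001429 mol.
The reaction is 2 HNO3 + 1 Sr(OH)2, so n(HNO3) = 0.001429 x 2/1 = 0.002857 mol.
[HNO3] = 0.002857 mol / 0.01861 L = 0.154 M.

0.154 M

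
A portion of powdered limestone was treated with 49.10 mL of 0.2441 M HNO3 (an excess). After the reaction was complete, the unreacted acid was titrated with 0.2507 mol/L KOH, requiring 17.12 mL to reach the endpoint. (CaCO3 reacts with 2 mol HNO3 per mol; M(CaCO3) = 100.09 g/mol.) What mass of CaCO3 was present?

Total n(HNO3) added = 0.2441 x 0.04910 = 0.01199 mol.
n(KOH) used = 0.2507 x 0.01712 = 0.004292 mol, which equals the excess n(HNO3).
So n(HNO3) consumed by the sample = 0.01199 - 0.004292 = 0.007693 mol.
n(CaCO3) = 0.007693 / 2 = 0.003847 mol.
mass = 0.003847 mol x 100.09 g/mol = 0.385 g.

0.385 g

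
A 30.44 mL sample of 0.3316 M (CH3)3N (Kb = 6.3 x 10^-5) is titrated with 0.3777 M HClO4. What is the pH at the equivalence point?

5.28

n((CH3)3N) = 0.3316 x 0.03044 = 0.01009 mol; V(HClO4) at equivalence = 0.01009/0.3777 = 0.02672 L.
At equivalence the base is fully converted to (CH3)3NH+; total volume = 0.05716 L, so [(CH3)3NH+] = 0.01009/0.05716 = 0.1766 M.
Ka((CH3)3NH+) = Kw/Kb = 1.0e-14 / 6.3 x 10^-5 = 1.59e-10.
[H^+] = sqrt(Ka x [(CH3)3NH+]) = sqrt(1.59e-10 x 0.1766) = 5.29e-6 M.
pH = -log(5.29e-6) = 5.28.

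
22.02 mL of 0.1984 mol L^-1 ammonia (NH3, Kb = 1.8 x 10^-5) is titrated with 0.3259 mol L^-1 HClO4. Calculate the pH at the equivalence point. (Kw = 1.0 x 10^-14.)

n(NH3) = 0.1984 x 0.02202 = 0.004369 mol; V(HClO4) at equivalence = 0.004369/0.3259 = 0.01341 L.
At equivalence the base is fully converted to NH4+; total volume = 0.03543 L, so [NH4+] = 0.004369/0.03543 = 0.1233 M.
Ka(NH4+) = Kw/Kb = 1.0e-14 / 1.8 x 10^-5 = 5.56e-10.
[H^+] = sqrt(Ka x [NH4+]) = sqrt(5.56e-10 x 0.1233) = 8.28e-6 M.
pH = -log(8.28e-6) = 5.08.

5.08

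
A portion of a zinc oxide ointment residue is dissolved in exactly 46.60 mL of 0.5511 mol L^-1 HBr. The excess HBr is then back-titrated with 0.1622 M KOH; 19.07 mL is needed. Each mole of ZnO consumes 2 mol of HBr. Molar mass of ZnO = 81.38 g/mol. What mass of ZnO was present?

Total n(HBr) added = 0.5511 x 0.04660 = 0.02568 mol.
n(KOH) used = 0.1622 x 0.01907 = 0.003093 mol, which equals the excess n(HBr).
So n(HBr) consumed by the sample = 0.02568 - 0.003093 = 0.02259 mol.
n(ZnO) = 0.02259 / 2 = 0.01129 mol.
mass = 0.01129 mol x 81.38 g/mol = 0.919 g.

0.919 g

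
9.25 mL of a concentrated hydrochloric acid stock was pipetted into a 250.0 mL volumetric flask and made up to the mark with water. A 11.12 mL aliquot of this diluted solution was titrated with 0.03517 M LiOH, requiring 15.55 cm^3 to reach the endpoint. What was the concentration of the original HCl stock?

1.33 M

n(LiOH) = 0.03517 x 0.01555 = 0.0005469 mol.
n(HCl) in the aliquot = 0.0005469 mol.
[diluted HCl] = 0.0005469 / 0.01112 = 0.04918 M.
Dilution factor = 250.0/9.250 = 27.03, so [stock] = 0.04918 x 27.03 = 1.33 M.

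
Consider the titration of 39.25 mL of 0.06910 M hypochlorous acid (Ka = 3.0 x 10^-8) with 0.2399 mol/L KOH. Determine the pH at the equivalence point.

n(HClO) = 0.06910 x 0.03925 = 0.002712 mol; V(KOH) at equivalence = 0.002712/0.2399 = 0.01131 L.
At equivalence all the acid is converted to ClO-; total volume = 0.03925 + 0.01131 = 0.05056 L, so [ClO-] = 0.002712/0.05056 = 0.05365 M.
Kb = Kw/Ka = 1.0e-14 / 3.0 x 10^-8 = 3.33e-7.
[OH^-] = sqrt(Kb x [ClO-]) = sqrt(3.33e-7 x 0.05365) = 0.000134 M.
pOH = 3.87, so pH = 14.00 - 3.87 = 10.13.

10.13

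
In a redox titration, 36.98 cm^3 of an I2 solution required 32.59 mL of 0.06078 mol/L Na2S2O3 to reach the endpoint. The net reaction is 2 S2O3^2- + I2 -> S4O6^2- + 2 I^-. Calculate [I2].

n(Na2S2O3) = 0.06078 x 0.03259 = 0.001981 mol.
From the balanced equation, 2 mol Na2S2O3 reacts with 1 mol I2, so n(I2) = 0.001981 x 1/2 = 0.0009904 mol.
[I2] = 0.0009904 / 0.03698 L = 0.0268 M.

0.0268 M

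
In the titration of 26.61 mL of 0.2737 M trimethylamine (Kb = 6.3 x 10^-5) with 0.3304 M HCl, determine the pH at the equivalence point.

5.31

n((CH3)3N) = 0.2737 x 0.02661 = 0.007283 mol; V(HCl) at equivalence = 0.007283/0.3304 = 0.02204 L.
At equivalence the base is fully converted to (CH3)3NH+; total volume = 0.04865 L, so [(CH3)3NH+] = 0.007283/0.04865 = 0.1497 M.
Ka((CH3)3NH+) = Kw/Kb = 1.0e-14 / 6.3 x 10^-5 = 1.59e-10.
[H^+] = sqrt(Ka x [(CH3)3NH+]) = sqrt(1.59e-10 x 0.1497) = 4.87e-6 M.
pH = -log(4.87e-6) = 5.31.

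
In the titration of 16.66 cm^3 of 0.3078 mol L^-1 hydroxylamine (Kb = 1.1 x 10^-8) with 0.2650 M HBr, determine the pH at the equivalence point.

3.44

n(NH2OH) = 0.3078 x 0.01666 = 0.005128 mol; V(HBr) at equivalence = 0.005128/0.2650 = 0.01935 L.
At equivalence the base is fully converted to NH3OH+; total volume = 0.03601 L, so [NH3OH+] = 0.005128/0.03601 = 0.1424 M.
Ka(NH3OH+) = Kw/Kb = 1.0e-14 / 1.1 x 10^-8 = 9.09e-7.
[H^+] = sqrt(Ka x [NH3OH+]) = sqrt(9.09e-7 x 0.1424) = 0.000360 M.
pH = -log(0.000360) = 3.44.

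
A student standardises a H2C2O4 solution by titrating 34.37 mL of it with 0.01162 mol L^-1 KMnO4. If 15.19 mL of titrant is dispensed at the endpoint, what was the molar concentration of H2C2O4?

n(KMnO4) = 0.01162 x 0.01519 = 0.0001765 mol.
From the balanced equation, 2 mol KMnO4 reacts with 5 mol H2C2O4, so n(H2C2O4) = 0.0001765 x 5/2 = 0.0004413 mol.
[H2C2O4] = 0.0004413 / 0.03437 L = 0.0128 M.

0.0128 M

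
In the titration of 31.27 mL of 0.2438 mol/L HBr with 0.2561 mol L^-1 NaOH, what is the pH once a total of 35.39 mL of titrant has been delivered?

12.33

n(acid) = 0.2438 x 0.03127 = 0.007624 mol; n(NaOH) added = 0.2561 x 0.03539 = 0.009063 mol.
Base is in excess by 0.009063 - 0.007624 = 0.001440 mol in a total volume of 0.06666 L.
[OH^-] = 0.001440/0.06666 = 0.02160 M, so pOH = 1.67 and pH = 14.00 - 1.67 = 12.33.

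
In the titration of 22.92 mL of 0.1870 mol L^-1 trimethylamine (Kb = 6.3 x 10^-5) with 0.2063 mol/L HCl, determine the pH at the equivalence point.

n((CH3)3N) = 0.1870 x 0.02292 = 0.004286 mol; V(HCl) at equivalence = 0.004286/0.2063 = 0.02078 L.
At equivalence the base is fully converted to (CH3)3NH+; total volume = 0.04370 L, so [(CH3)3NH+] = 0.004286/0.04370 = 0.09809 M.
Ka((CH3)3NH+) = Kw/Kb = 1.0e-14 / 6.3 x 10^-5 = 1.59e-10.
[H^+] = sqrt(Ka x [(CH3)3NH+]) = sqrt(1.59e-10 x 0.09809) = 3.95e-6 M.
pH = -log(3.95e-6) = 5.40.

5.40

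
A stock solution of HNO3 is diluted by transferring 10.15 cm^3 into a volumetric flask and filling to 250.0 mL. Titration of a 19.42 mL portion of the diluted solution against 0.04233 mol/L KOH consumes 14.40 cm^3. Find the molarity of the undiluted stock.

n(KOH) = 0.04233 x 0.01440 = 0.0006096 mol.
n(HNO3) in the aliquot = 0.0006096 mol.
[diluted HNO3] = 0.0006096 / 0.01942 = 0.03139 M.
Dilution factor = 250.0/10.15 = 24.63, so [stock] = 0.03139 x 24.63 = 0.773 M.

0.773 M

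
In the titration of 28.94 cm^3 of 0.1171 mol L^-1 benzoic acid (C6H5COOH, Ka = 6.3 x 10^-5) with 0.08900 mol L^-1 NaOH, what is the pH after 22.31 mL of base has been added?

4.35

Initial n(C6H5COOH) = 0.1171 x 0.02894 = 0.003389 mol.
n(NaOH) added = 0.08900 x 0.02231 = 0.001986 mol, converting that many moles of C6H5COOH to C6H5COO-.
Remaining n(C6H5COOH) = 0.001403 mol; n(C6H5COO-) = 0.001986 mol.
By Henderson-Hasselbalch, pH = pKa + log([A^-]/[HA]) = 4.20 + log(0.001986/0.001403) = 4.20 + (+0.15) = 4.35.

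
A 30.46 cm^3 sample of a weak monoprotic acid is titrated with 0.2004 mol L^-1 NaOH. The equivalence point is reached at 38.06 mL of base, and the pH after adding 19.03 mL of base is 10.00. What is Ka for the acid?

19.03 mL is half of the equivalence volume, so this is the half-equivalence point where [HA] = [A^-].
At half-equivalence pH = pKa, so pKa = 10.00.
Ka = 10^(-10.00) = 1.0 x 10^-10.

1.0 x 10^-10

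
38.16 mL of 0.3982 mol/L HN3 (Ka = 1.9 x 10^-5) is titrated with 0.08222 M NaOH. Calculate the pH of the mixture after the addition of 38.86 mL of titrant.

Initial n(HN3) = 0.3982 x 0.03816 = 0.01520 mol.
n(NaOH) added = 0.08222 x 0.03886 = 0.003195 mol, converting that many moles of HN3 to N3-.
Remaining n(HN3) = 0.01200 mol; n(N3-) = 0.003195 mol.
By Henderson-Hasselbalch, pH = pKa + log([A^-]/[HA]) = 4.72 + log(0.003195/0.01200) = 4.72 + (-0.57) = 4.15.

4.15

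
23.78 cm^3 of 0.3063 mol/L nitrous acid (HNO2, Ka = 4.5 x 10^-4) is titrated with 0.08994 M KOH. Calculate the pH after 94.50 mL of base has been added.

12.01

n(acid) = 0.3063 x 0.02378 = 0.007284 mol; n(KOH) added = 0.08994 x 0.09450 = 0.008499 mol.
Base is in excess by 0.008499 - 0.007284 = 0.001216 mol in a total volume of 0.1183 L.
[OH^-] = 0.001216/0.1183 = 0.01028 M, so pOH = 1.99 and pH = 14.00 - 1.99 = 12.01.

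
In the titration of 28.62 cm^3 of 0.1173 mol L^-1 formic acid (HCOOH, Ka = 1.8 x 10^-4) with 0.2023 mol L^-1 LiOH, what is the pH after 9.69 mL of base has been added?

Initial n(HCOOH) = 0.1173 x 0.02862 = 0.003357 mol.
n(LiOH) added = 0.2023 x 0.009690 = 0.001960 mol, converting that many moles of HCOOH to HCOO-.
Remaining n(HCOOH) = 0.001397 mol; n(HCOO-) = 0.001960 mol.
By Henderson-Hasselbalch, pH = pKa + log([A^-]/[HA]) = 3.74 + log(0.001960/0.001397) = 3.74 + (+0.15) = 3.89.

3.89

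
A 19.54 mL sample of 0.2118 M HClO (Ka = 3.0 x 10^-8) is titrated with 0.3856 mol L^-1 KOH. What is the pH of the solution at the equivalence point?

10.33

n(HClO) = 0.2118 x 0.01954 = 0.004139 mol; V(KOH) at equivalence = 0.004139/0.3856 = 0.01073 L.
At equivalence all the acid is converted to ClO-; total volume = 0.01954 + 0.01073 = 0.03027 L, so [ClO-] = 0.004139/0.03027 = 0.1367 M.
Kb = Kw/Ka = 1.0e-14 / 3.0 x 10^-8 = 3.33e-7.
[OH^-] = sqrt(Kb x [ClO-]) = sqrt(3.33e-7 x 0.1367) = 0.000213 M.
pOH = 3.67, so pH = 14.00 - 3.67 = 10.33.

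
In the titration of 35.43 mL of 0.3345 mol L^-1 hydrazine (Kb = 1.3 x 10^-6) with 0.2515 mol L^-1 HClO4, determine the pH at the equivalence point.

4.48

n(N2H4) = 0.3345 x 0.03543 = 0.01185 mol; V(HClO4) at equivalence = 0.01185/0.2515 = 0.04712 L.
At equivalence the base is fully converted to N2H5+; total volume = 0.08255 L, so [N2H5+] = 0.01185/0.08255 = 0.1436 M.
Ka(N2H5+) = Kw/Kb = 1.0e-14 / 1.3 x 10^-6 = 7.69e-9.
[H^+] = sqrt(Ka x [N2H5+]) = sqrt(7.69e-9 x 0.1436) = 3.32e-5 M.
pH = -log(3.32e-5) = 4.48.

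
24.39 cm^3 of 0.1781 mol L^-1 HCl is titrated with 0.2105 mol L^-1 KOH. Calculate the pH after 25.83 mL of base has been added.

12.34

n(acid) = 0.1781 x 0.02439 = 0.004344 mol; n(KOH) added = 0.2105 x 0.02583 = 0.005437 mol.
Base is in excess by 0.005437 - 0.004344 = 0.001093 mol in a total volume of 0.05022 L.
[OH^-] = 0.001093/0.05022 = 0.02177 M, so pOH = 1.66 and pH = 14.00 - 1.66 = 12.34.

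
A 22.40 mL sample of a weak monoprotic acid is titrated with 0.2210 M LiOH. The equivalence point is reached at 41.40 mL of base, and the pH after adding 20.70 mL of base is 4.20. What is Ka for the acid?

20.70 mL is half of the equivalence volume, so this is the half-equivalence point where [HA] = [A^-].
At half-equivalence pH = pKa, so pKa = 4.20.
Ka = 10^(-4.20) = 6.3 x 10^-5.

6.3 x 10^-5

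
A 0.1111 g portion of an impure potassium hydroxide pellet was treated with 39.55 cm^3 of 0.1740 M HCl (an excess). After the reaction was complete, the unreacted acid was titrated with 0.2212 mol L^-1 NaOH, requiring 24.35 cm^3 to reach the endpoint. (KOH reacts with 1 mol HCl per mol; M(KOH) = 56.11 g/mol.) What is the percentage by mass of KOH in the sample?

75.5%

Total n(HCl) added = 0.1740 x 0.03955 = 0.006882 mol.
n(NaOH) used = 0.2212 x 0.02435 = 0.005386 mol, which equals the excess n(HCl).
So n(HCl) consumed by the sample = 0.006882 - 0.005386 = 0.001495 mol.
n(KOH) = 0.001495 / 1 = 0.001495 mol.
mass KOH = 0.001495 x 56.11 = 0.08391 g, so %KOH = 0.08391/0.1111 x 100 = 75.5%.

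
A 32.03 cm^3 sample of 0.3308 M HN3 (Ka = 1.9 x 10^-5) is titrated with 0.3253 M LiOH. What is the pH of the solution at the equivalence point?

8.97

n(HN3) = 0.3308 x 0.03203 = 0.01060 mol; V(LiOH) at equivalence = 0.01060/0.3253 = 0.03257 L.
At equivalence all the acid is converted to N3-; total volume = 0.03203 + 0.03257 = 0.06460 L, so [N3-] = 0.01060/0.06460 = 0.1640 M.
Kb = Kw/Ka = 1.0e-14 / 1.9 x 10^-5 = 5.26e-10.
[OH^-] = sqrt(Kb x [N3-]) = sqrt(5.26e-10 x 0.1640) = 9.29e-6 M.
pOH = 5.03, so pH = 14.00 - 5.03 = 8.97.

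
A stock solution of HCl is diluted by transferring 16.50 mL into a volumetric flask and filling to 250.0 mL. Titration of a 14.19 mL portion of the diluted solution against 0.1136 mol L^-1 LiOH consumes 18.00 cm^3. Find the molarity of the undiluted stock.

2.18 M

n(LiOH) = 0.1136 x 0.01800 = 0.002045 mol.
n(HCl) in the aliquot = 0.002045 mol.
[diluted HCl] = 0.002045 / 0.01419 = 0.1441 M.
Dilution factor = 250.0/16.50 = 15.15, so [stock] = 0.1441 x 15.15 = 2.18 M.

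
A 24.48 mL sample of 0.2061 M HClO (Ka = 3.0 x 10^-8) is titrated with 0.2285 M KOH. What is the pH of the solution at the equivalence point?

10.28

n(HClO) = 0.2061 x 0.02448 = 0.005045 mol; V(KOH) at equivalence = 0.005045/0.2285 = 0.02208 L.
At equivalence all the acid is converted to ClO-; total volume = 0.02448 + 0.02208 = 0.04656 L, so [ClO-] = 0.005045/0.04656 = 0.1084 M.
Kb = Kw/Ka = 1.0e-14 / 3.0 x 10^-8 = 3.33e-7.
[OH^-] = sqrt(Kb x [ClO-]) = sqrt(3.33e-7 x 0.1084) = 0.000190 M.
pOH = 3.72, so pH = 14.00 - 3.72 = 10.28.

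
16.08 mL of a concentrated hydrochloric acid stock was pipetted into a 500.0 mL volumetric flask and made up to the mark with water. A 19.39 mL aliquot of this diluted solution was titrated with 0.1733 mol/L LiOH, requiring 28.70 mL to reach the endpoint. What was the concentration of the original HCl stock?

7.98 M

n(LiOH) = 0.1733 x 0.02870 = 0.004974 mol.
n(HCl) in the aliquot = 0.004974 mol.
[diluted HCl] = 0.004974 / 0.01939 = 0.2565 M.
Dilution factor = 500.0/16.08 = 31.09, so [stock] = 0.2565 x 31.09 = 7.98 M.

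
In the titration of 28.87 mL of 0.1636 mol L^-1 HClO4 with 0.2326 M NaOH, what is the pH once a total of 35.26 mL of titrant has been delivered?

12.73

n(acid) = 0.1636 x 0.02887 = 0.004723 mol; n(NaOH) added = 0.2326 x 0.03526 = 0.008201 mol.
Base is in excess by 0.008201 - 0.004723 = 0.003478 mol in a total volume of 0.06413 L.
[OH^-] = 0.003478/0.06413 = 0.05424 M, so pOH = 1.27 and pH = 14.00 - 1.27 = 12.73.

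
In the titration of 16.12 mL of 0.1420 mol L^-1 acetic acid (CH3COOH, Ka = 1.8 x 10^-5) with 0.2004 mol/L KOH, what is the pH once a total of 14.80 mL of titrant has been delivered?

12.34

n(acid) = 0.1420 x 0.01612 = 0.002289 mol; n(KOH) added = 0.2004 x 0.01480 = 0.002966 mol.
Base is in excess by 0.002966 - 0.002289 = 0.0006769 mol in a total volume of 0.03092 L.
[OH^-] = 0.0006769/0.03092 = 0.02189 M, so pOH = 1.66 and pH = 14.00 - 1.66 = 12.34.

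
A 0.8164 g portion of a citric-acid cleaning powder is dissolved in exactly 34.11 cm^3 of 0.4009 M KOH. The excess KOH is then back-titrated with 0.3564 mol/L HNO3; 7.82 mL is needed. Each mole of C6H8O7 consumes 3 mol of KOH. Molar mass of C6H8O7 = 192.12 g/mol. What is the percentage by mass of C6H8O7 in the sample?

85.4%

Total n(KOH) added = 0.4009 x 0.03411 = 0.01367 mol.
n(HNO3) used = 0.3564 x 0.007820 = 0.002787 mol, which equals the excess n(KOH).
So n(KOH) consumed by the sample = 0.01367 - 0.002787 = 0.01089 mol.
n(C6H8O7) = 0.01089 / 3 = 0.003629 mol.
mass C6H8O7 = 0.003629 x 192.12 = 0.6972 g, so %C6H8O7 = 0.6972/0.8164 x 100 = 85.4%.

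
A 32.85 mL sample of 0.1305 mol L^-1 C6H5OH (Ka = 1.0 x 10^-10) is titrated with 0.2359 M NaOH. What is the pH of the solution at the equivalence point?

11.46

n(C6H5OH) = 0.1305 x 0.03285 = 0.004287 mol; V(NaOH) at equivalence = 0.004287/0.2359 = 0.01817 L.
At equivalence all the acid is converted to C6H5O-; total volume = 0.03285 + 0.01817 = 0.05102 L, so [C6H5O-] = 0.004287/0.05102 = 0.08402 M.
Kb = Kw/Ka = 1.0e-14 / 1.0 x 10^-10 = 0.000100.
[OH^-] = sqrt(Kb x [C6H5O-]) = sqrt(0.000100 x 0.08402) = 0.00290 M.
pOH = 2.54, so pH = 14.00 - 2.54 = 11.46.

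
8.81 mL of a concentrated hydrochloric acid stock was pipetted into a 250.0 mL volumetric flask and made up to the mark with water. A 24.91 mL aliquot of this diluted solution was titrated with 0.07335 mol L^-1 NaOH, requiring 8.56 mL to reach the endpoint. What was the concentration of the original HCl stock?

n(NaOH) = 0.07335 x 0.008560 = 0.0006279 mol.
n(HCl) in the aliquot = 0.0006279 mol.
[diluted HCl] = 0.0006279 / 0.02491 = 0.02521 M.
Dilution factor = 250.0/8.810 = 28.38, so [stock] = 0.02521 x 28.38 = 0.715 M.

0.715 M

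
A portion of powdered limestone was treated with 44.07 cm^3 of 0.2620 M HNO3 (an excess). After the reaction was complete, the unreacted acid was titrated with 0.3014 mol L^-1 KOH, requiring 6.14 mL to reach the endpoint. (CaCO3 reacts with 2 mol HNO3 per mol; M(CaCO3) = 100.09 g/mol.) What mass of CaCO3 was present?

Total n(HNO3) added = 0.2620 x 0.04407 = 0.01155 mol.
n(KOH) used = 0.3014 x 0.006140 = 0.001851 mol, which equals the excess n(HNO3).
So n(HNO3) consumed by the sample = 0.01155 - 0.001851 = 0.009696 mol.
n(CaCO3) = 0.009696 / 2 = 0.004848 mol.
mass = 0.004848 mol x 100.09 g/mol = 0.485 g.

0.485 g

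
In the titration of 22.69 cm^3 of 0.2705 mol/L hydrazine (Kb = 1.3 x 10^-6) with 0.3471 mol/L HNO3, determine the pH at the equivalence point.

n(N2H4) = 0.2705 x 0.02269 = 0.006138 mol; V(HNO3) at equivalence = 0.006138/0.3471 = 0.01768 L.
At equivalence the base is fully converted to N2H5+; total volume = 0.04037 L, so [N2H5+] = 0.006138/0.04037 = 0.1520 M.
Ka(N2H5+) = Kw/Kb = 1.0e-14 / 1.3 x 10^-6 = 7.69e-9.
[H^+] = sqrt(Ka x [N2H5+]) = sqrt(7.69e-9 x 0.1520) = 3.42e-5 M.
pH = -log(3.42e-5) = 4.47.

4.47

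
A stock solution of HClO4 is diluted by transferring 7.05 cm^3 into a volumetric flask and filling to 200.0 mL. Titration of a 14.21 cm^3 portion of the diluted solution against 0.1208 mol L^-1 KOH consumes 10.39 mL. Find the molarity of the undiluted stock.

2.51 M

n(KOH) = 0.1208 x 0.01039 = 0.001255 mol.
n(HClO4) in the aliquot = 0.001255 mol.
[diluted HClO4] = 0.001255 / 0.01421 = 0.08833 M.
Dilution factor = 200.0/7.050 = 28.37, so [stock] = 0.08833 x 28.37 = 2.51 M.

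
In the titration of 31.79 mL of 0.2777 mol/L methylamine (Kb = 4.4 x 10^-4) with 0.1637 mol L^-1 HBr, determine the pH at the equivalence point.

5.82

n(CH3NH2) = 0.2777 x 0.03179 = 0.008828 mol; V(HBr) at equivalence = 0.008828/0.1637 = 0.05393 L.
At equivalence the base is fully converted to CH3NH3+; total volume = 0.08572 L, so [CH3NH3+] = 0.008828/0.08572 = 0.1030 M.
Ka(CH3NH3+) = Kw/Kb = 1.0e-14 / 4.4 x 10^-4 = 2.27e-11.
[H^+] = sqrt(Ka x [CH3NH3+]) = sqrt(2.27e-11 x 0.1030) = 1.53e-6 M.
pH = -log(1.53e-6) = 5.82.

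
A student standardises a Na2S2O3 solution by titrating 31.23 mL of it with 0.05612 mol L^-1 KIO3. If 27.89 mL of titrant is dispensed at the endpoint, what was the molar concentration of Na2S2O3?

n(KIO3) = 0.05612 x 0.02789 = 0.001565 mol.
From the balanced equation, 1 mol KIO3 reacts with 6 mol Na2S2O3, so n(Na2S2O3) = 0.001565 x 6/1 = 0.009391 mol.
[Na2S2O3] = 0.009391 / 0.03123 L = 0.301 M.

0.301 M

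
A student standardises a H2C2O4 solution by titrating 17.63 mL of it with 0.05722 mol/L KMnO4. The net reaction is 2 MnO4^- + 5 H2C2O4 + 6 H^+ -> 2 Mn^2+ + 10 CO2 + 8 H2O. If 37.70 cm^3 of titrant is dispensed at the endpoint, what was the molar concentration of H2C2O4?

n(KMnO4) = 0.05722 x 0.03770 = 0.002157 mol.
From the balanced equation, 2 mol KMnO4 reacts with 5 mol H2C2O4, so n(H2C2O4) = 0.002157 x 5/2 = 0.005393 mol.
[H2C2O4] = 0.005393 / 0.01763 L = 0.306 M.

0.306 M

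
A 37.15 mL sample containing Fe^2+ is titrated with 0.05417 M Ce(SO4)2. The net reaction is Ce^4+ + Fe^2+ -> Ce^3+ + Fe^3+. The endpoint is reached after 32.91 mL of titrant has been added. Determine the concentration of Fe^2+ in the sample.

n(Ce(SO4)2) = 0.05417 x 0.03291 = 0.001783 mol.
From the balanced equation, 1 mol Ce(SO4)2 reacts with 1 mol Fe^2+, so n(Fe^2+) = 0.001783 x 1/1 = 0.001783 mol.
[Fe^2+] = 0.001783 / 0.03715 L = 0.0480 M.

0.0480 M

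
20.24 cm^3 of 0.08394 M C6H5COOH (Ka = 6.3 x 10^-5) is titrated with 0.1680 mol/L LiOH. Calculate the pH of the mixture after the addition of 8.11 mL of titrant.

4.81

Initial n(C6H5COOH) = 0.08394 x 0.02024 = 0.001699 mol.
n(LiOH) added = 0.1680 x 0.008110 = 0.001362 mol, converting that many moles of C6H5COOH to C6H5COO-.
Remaining n(C6H5COOH) = 0.0003365 mol; n(C6H5COO-) = 0.001362 mol.
By Henderson-Hasselbalch, pH = pKa + log([A^-]/[HA]) = 4.20 + log(0.001362/0.0003365) = 4.20 + (+0.61) = 4.81.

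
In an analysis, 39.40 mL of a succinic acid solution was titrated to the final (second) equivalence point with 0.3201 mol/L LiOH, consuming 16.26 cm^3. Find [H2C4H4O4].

n(LiOH) = 0.3201 x 0.01626 = 0.005205 mol.
At the final (second) equivalence point, 2 mol OH^- react per mol H2C4H4O4, so n(H2C4H4O4) = 0.005205 / 2 = 0.002602 mol.
[H2C4H4O4] = 0.002602 / 0.03940 L = 0.0661 M.

0.0661 M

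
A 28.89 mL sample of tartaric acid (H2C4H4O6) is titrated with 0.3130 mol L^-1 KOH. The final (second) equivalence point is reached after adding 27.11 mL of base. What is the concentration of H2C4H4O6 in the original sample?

n(KOH) = 0.3130 x 0.02711 = 0.008485 mol.
At the final (second) equivalence point, 2 mol OH^- react per mol H2C4H4O6, so n(H2C4H4O6) = 0.008485 / 2 = 0.004243 mol.
[H2C4H4O6] = 0.004243 / 0.02889 L = 0.147 M.

0.147 M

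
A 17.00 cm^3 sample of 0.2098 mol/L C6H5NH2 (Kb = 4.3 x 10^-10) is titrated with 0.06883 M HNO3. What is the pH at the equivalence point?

n(C6H5NH2) = 0.2098 x 0.01700 = 0.003567 mol; V(HNO3) at equivalence = 0.003567/0.06883 = 0.05182 L.
At equivalence the base is fully converted to C6H5NH3+; total volume = 0.06882 L, so [C6H5NH3+] = 0.003567/0.06882 = 0.05183 M.
Ka(C6H5NH3+) = Kw/Kb = 1.0e-14 / 4.3 x 10^-10 = 2.33e-5.
[H^+] = sqrt(Ka x [C6H5NH3+]) = sqrt(2.33e-5 x 0.05183) = 0.00110 M.
pH = -log(0.00110) = 2.96.

2.96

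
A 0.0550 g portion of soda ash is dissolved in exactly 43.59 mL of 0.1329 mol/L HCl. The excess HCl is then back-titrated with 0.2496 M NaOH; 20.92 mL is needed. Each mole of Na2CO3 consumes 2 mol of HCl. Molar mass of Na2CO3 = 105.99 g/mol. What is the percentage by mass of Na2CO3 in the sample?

Total n(HCl) added = 0.1329 x 0.04359 = 0.005793 mol.
n(NaOH) used = 0.2496 x 0.02092 = 0.005222 mol, which equals the excess n(HCl).
So n(HCl) consumed by the sample = 0.005793 - 0.005222 = 0.0005715 mol.
n(Na2CO3) = 0.0005715 / 2 = 0.0002857 mol.
mass Na2CO3 = 0.0002857 x 105.99 = 0.03029 g, so %Na2CO3 = 0.03029/0.0550 x 100 = 55.1%.

55.1%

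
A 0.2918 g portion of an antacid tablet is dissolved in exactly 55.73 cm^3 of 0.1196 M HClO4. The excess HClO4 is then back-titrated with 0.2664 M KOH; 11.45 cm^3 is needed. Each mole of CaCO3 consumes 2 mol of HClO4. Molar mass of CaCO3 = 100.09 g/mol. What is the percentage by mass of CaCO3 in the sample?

Total n(HClO4) added = 0.1196 x 0.05573 = 0.006665 mol.
n(KOH) used = 0.2664 x 0.01145 = 0.003050 mol, which equals the excess n(HClO4).
So n(HClO4) consumed by the sample = 0.006665 - 0.003050 = 0.003615 mol.
n(CaCO3) = 0.003615 / 2 = 0.001808 mol.
mass CaCO3 = 0.001808 x 100.09 = 0.1809 g, so %CaCO3 = 0.1809/0.2918 x 100 = 62.0%.

62.0%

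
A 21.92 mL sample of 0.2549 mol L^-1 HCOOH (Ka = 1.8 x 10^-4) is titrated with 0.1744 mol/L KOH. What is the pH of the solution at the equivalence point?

8.38

n(HCOOH) = 0.2549 x 0.02192 = 0.005587 mol; V(KOH) at equivalence = 0.005587/0.1744 = 0.03204 L.
At equivalence all the acid is converted to HCOO-; total volume = 0.02192 + 0.03204 = 0.05396 L, so [HCOO-] = 0.005587/0.05396 = 0.1036 M.
Kb = Kw/Ka = 1.0e-14 / 1.8 x 10^-4 = 5.56e-11.
[OH^-] = sqrt(Kb x [HCOO-]) = sqrt(5.56e-11 x 0.1036) = 2.40e-6 M.
pOH = 5.62, so pH = 14.00 - 5.62 = 8.38.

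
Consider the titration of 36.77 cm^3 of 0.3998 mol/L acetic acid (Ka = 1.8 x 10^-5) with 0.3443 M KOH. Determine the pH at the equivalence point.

9.01

n(CH3COOH) = 0.3998 x 0.03677 = 0.01470 mol; V(KOH) at equivalence = 0.01470/0.3443 = 0.04270 L.
At equivalence all the acid is converted to CH3COO-; total volume = 0.03677 + 0.04270 = 0.07947 L, so [CH3COO-] = 0.01470/0.07947 = 0.1850 M.
Kb = Kw/Ka = 1.0e-14 / 1.8 x 10^-5 = 5.56e-10.
[OH^-] = sqrt(Kb x [CH3COO-]) = sqrt(5.56e-10 x 0.1850) = 1.01e-5 M.
pOH = 4.99, so pH = 14.00 - 4.99 = 9.01.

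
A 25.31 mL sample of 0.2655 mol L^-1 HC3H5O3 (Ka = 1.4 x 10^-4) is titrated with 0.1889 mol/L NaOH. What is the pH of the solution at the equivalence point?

8.45

n(HC3H5O3) = 0.2655 x 0.02531 = 0.006720 mol; V(NaOH) at equivalence = 0.006720/0.1889 = 0.03557 L.
At equivalence all the acid is converted to C3H5O3-; total volume = 0.02531 + 0.03557 = 0.06088 L, so [C3H5O3-] = 0.006720/0.06088 = 0.1104 M.
Kb = Kw/Ka = 1.0e-14 / 1.4 x 10^-4 = 7.14e-11.
[OH^-] = sqrt(Kb x [C3H5O3-]) = sqrt(7.14e-11 x 0.1104) = 2.81e-6 M.
pOH = 5.55, so pH = 14.00 - 5.55 = 8.45.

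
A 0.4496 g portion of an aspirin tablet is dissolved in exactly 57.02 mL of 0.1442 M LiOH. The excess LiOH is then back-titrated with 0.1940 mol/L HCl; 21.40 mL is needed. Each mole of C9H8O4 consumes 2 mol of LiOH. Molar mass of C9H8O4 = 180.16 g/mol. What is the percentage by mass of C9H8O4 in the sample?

81.6%

Total n(LiOH) added = 0.1442 x 0.05702 = 0.008222 mol.
n(HCl) used = 0.1940 x 0.02140 = 0.004152 mol, which equals the excess n(LiOH).
So n(LiOH) consumed by the sample = 0.008222 - 0.004152 = 0.004071 mol.
n(C9H8O4) = 0.004071 / 2 = 0.002035 mol.
mass C9H8O4 = 0.002035 x 180.16 = 0.3667 g, so %C9H8O4 = 0.3667/0.4496 x 100 = 81.6%.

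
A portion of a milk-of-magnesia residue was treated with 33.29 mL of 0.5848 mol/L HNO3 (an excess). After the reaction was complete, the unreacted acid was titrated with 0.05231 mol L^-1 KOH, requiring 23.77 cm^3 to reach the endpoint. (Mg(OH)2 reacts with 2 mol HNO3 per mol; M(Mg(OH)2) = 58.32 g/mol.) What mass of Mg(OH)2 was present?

0.531 g

Total n(HNO3) added = 0.5848 x 0.03329 = 0.01947 mol.
n(KOH) used = 0.05231 x 0.02377 = 0.001243 mol, which equals the excess n(HNO3).
So n(HNO3) consumed by the sample = 0.01947 - 0.001243 = 0.01822 mol.
n(Mg(OH)2) = 0.01822 / 2 = 0.009112 mol.
mass = 0.009112 mol x 58.32 g/mol = 0.531 g.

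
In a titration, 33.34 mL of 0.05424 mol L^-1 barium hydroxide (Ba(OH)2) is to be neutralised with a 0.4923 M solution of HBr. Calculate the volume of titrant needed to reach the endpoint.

7.35 mL

n(Ba(OH)2) = 0.05424 mol/L x 0.03334 L = 0.001808 mol.
The neutralisation is 1 Ba(OH)2 : 2 HBr, so n(HBr) = 0.001808 x 2/1 = 0.003617 mol.
V(HBr) = 0.003617 / 0.4923 = 0.007347 L = 7.35 mL.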